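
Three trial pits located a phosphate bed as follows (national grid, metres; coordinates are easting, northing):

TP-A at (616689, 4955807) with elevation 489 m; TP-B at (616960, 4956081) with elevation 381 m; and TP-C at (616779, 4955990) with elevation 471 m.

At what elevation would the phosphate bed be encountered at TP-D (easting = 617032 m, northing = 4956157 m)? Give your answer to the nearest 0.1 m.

Let the plane be z = a·easting + b·northing + c.
TP-B−TP-A: 271a + 274b = −108;  TP-C−TP-A: 90a + 183b = −18.
Solving gives a = −0.594874263, b = 0.194200457.
Then c = 489 − a·616689 − b·4955807 = −595078.57.
At (617032, 4956157): z = −367056.5 + 962488.0 − 595078.57 = 352.9 m.

352.9 m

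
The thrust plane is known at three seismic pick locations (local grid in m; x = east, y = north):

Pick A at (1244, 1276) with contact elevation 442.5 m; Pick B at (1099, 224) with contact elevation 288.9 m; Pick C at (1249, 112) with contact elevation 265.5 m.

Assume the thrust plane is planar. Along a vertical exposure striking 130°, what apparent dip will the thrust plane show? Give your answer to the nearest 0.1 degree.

Two edge vectors: Pick A→Pick B = (-145, -1052, -153.6), Pick A→Pick C = (5, -1164, -177).
Normal n = (Pick A→Pick B) × (Pick A→Pick C) = (7413.6, -26433, 174040).
So ∂z/∂x = −n_x/n_z = −0.04260 and ∂z/∂y = −n_y/n_z = 0.15188.
Unit vector along 130° is (sin 130°, cos 130°) = (0.7660, -0.6428).
Slope in that direction = a·(0.7660) + b·(-0.6428) = −0.13026.
Apparent dip = arctan|0.13026| = 7.4° (true dip is 9.0°, so apparent ≤ true as expected).

7.4°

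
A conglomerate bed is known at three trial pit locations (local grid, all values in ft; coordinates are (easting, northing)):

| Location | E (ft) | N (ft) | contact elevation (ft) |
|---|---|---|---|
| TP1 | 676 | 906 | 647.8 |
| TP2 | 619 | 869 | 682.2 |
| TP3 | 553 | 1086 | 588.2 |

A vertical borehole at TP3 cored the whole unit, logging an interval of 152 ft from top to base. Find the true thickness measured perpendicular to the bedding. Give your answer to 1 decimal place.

131.4 ft

Let the plane be z = a·E + b·N + c.
TP2−TP1: −57a − 37b = 34.4;  TP3−TP1: −123a + 180b = −59.6.
Solving gives a = −0.26918, b = −0.51505.
|∇z| = √(a²+b²) = 0.58115, so dip δ = arctan(0.58115) = 30.16°.
True thickness = vertical thickness × cos δ = 152 × cos 30.16° = 131.4 ft.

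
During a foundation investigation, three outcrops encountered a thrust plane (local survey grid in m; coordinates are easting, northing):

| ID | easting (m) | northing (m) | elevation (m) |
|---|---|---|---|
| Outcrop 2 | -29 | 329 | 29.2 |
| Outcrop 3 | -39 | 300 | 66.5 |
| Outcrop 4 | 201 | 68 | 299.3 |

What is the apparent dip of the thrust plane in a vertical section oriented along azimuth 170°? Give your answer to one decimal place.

49.3°

Let the plane be z = a·easting + b·northing + c.
Outcrop 3−Outcrop 2: −10a − 29b = 37.3;  Outcrop 4−Outcrop 2: 230a − 261b = 270.1.
Solving gives a = −0.20500, b = −1.21552.
Unit vector along 170° is (sin 170°, cos 170°) = (0.1736, -0.9848).
Slope in that direction = a·(0.1736) + b·(-0.9848) = 1.16145.
Apparent dip = arctan|1.16145| = 49.3° (true dip is 50.9°, so apparent ≤ true as expected).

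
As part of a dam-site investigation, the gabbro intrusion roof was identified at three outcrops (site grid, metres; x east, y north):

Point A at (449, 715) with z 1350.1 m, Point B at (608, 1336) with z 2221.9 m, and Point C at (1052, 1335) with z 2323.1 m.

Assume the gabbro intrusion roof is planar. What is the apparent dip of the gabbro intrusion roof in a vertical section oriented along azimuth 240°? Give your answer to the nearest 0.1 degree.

41.1°

Let the plane be z = a·x + b·y + c.
Point B−Point A: 159a + 621b = 871.8;  Point C−Point A: 603a + 620b = 973.
Solving gives a = 0.23096, b = 1.34473.
Unit vector along 240° is (sin 240°, cos 240°) = (-0.8660, -0.5000).
Slope in that direction = a·(-0.8660) + b·(-0.5000) = −0.87238.
Apparent dip = arctan|0.87238| = 41.1° (true dip is 53.8°, so apparent ≤ true as expected).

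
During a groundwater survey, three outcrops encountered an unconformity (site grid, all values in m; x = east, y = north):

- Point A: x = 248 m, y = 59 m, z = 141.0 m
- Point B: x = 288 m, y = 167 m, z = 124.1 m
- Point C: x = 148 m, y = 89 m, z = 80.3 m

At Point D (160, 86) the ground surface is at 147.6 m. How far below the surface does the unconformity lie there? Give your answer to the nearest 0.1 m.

60.2 m

Two edge vectors: Point A→Point B = (40, 108, -16.9), Point A→Point C = (-100, 30, -60.7).
Normal n = (Point A→Point B) × (Point A→Point C) = (-6048.6, 4118, 12000).
So ∂z/∂x = −n_x/n_z = 0.50405 and ∂z/∂y = −n_y/n_z = −0.34317.
Intercept c from Point A: 141 − 125.00 + 20.25 = 36.24.
At (160, 86): z_contact = 80.65 − 29.51 + 36.24 = 87.38 m.
Depth below ground = 147.6 − 87.38 = 60.2 m.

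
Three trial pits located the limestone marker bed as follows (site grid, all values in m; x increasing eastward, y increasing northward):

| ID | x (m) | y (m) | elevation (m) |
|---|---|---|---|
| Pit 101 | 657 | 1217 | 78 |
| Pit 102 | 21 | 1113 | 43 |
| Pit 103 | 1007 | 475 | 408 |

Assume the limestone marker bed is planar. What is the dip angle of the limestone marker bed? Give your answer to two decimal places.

Two edge vectors: Pit 101→Pit 102 = (-636, -104, -35), Pit 101→Pit 103 = (350, -742, 330).
Normal n = (Pit 101→Pit 102) × (Pit 101→Pit 103) = (-60290, 197630, 508312).
So ∂z/∂x = −n_x/n_z = 0.11861 and ∂z/∂y = −n_y/n_z = −0.38880.
Gradient magnitude |∇z| = √(a² + b²) = √(0.01407 + 0.15116) = 0.40649.
True dip = arctan(0.40649) = 22.12°, dipping toward NNW (azimuth ≈ 343°).

22.12°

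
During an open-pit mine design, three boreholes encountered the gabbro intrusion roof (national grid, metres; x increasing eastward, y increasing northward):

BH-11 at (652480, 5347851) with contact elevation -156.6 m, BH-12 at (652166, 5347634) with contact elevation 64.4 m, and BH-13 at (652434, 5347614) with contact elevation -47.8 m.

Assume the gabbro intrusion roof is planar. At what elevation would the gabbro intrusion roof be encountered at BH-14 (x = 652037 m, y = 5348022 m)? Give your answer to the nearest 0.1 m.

Two edge vectors: BH-11→BH-12 = (-314, -217, 221), BH-11→BH-13 = (-46, -237, 108.8).
Normal n = (BH-11→BH-12) × (BH-11→BH-13) = (28767.4, 23997.2, 64436).
So ∂z/∂x = −n_x/n_z = −0.446449190 and ∂z/∂y = −n_y/n_z = −0.372419145.
Intercept c from BH-11: -156.6 + 291299.17 + 1991642.09 = 2282784.66.
At (652037, 5348022): z = −291101.4 − 1991705.8 + 2282784.66 = -22.5 m.

-22.5 m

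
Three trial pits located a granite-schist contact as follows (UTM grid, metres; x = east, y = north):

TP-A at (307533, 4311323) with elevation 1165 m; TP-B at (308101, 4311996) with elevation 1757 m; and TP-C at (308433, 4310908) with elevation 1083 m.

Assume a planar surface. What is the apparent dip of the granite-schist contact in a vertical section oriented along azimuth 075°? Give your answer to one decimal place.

21.6°

Two edge vectors: TP-A→TP-B = (568, 673, 592), TP-A→TP-C = (900, -415, -82).
Normal n = (TP-A→TP-B) × (TP-A→TP-C) = (190494, 579376, -841420).
So ∂z/∂x = −n_x/n_z = 0.22640 and ∂z/∂y = −n_y/n_z = 0.68857.
Unit vector along 075° is (sin 75°, cos 75°) = (0.9659, 0.2588).
Slope in that direction = a·(0.9659) + b·(0.2588) = 0.39690.
Apparent dip = arctan|0.39690| = 21.6° (true dip is 35.9°, so apparent ≤ true as expected).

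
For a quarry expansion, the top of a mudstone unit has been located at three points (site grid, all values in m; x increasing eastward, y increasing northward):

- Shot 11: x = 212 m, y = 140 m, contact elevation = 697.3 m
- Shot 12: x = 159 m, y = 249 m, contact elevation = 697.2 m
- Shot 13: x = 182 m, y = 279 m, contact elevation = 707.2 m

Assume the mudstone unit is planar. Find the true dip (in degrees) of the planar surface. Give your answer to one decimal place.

Let the plane be z = a·x + b·y + c.
Shot 12−Shot 11: −53a + 109b = −0.1;  Shot 13−Shot 11: −30a + 139b = 9.9.
Solving gives a = 0.26678, b = 0.12880.
Gradient magnitude |∇z| = √(a² + b²) = √(0.07117 + 0.01659) = 0.29625.
True dip = arctan(0.29625) = 16.5°, dipping toward WSW (azimuth ≈ 244°).

16.5°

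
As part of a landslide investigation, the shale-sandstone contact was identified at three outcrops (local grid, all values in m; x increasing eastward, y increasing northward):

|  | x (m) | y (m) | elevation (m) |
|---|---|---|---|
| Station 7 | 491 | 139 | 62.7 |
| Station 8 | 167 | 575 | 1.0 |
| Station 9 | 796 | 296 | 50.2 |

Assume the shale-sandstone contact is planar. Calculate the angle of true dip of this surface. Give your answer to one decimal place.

7.2°

Two edge vectors: Station 7→Station 8 = (-324, 436, -61.7), Station 7→Station 9 = (305, 157, -12.5).
Normal n = (Station 7→Station 8) × (Station 7→Station 9) = (4236.9, -22868.5, -183848).
So ∂z/∂x = −n_x/n_z = 0.02305 and ∂z/∂y = −n_y/n_z = −0.12439.
Gradient magnitude |∇z| = √(a² + b²) = √(0.00053 + 0.01547) = 0.12650.
True dip = arctan(0.12650) = 7.2°, dipping toward N (azimuth ≈ 350°).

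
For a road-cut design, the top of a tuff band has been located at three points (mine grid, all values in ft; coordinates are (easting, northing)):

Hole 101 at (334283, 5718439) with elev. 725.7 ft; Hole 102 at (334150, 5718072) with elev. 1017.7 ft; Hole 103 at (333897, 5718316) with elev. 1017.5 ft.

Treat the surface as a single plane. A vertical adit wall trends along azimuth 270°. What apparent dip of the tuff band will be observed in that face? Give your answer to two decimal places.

Let the plane be z = a·E + b·N + c.
Hole 102−Hole 101: −133a − 367b = 292;  Hole 103−Hole 101: −386a − 123b = 291.8.
Solving gives a = −0.56802, b = −0.58979.
Unit vector along 270° is (sin 270°, cos 270°) = (-1.0000, -0.0000).
Slope in that direction = a·(-1.0000) + b·(-0.0000) = 0.56802.
Apparent dip = arctan|0.56802| = 29.60° (true dip is 39.3°, so apparent ≤ true as expected).

29.60°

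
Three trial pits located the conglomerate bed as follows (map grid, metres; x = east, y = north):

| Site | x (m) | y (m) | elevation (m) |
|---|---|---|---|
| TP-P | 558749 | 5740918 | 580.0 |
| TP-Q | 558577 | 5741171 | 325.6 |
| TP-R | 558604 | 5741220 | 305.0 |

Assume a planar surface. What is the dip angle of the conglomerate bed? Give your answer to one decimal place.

Two edge vectors: TP-P→TP-Q = (-172, 253, -254.4), TP-P→TP-R = (-145, 302, -275).
Normal n = (TP-P→TP-Q) × (TP-P→TP-R) = (7253.8, -10412, -15259).
So ∂z/∂x = −n_x/n_z = 0.47538 and ∂z/∂y = −n_y/n_z = −0.68235.
Gradient magnitude |∇z| = √(a² + b²) = √(0.22598 + 0.46560) = 0.83162.
True dip = arctan(0.83162) = 39.7°, dipping toward NW (azimuth ≈ 325°).

39.7°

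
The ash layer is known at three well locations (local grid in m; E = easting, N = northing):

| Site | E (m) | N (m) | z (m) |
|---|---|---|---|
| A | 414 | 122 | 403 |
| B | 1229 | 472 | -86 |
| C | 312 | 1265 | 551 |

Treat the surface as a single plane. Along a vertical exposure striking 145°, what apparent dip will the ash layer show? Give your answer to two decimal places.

Two edge vectors: A→B = (815, 350, -489), A→C = (-102, 1143, 148).
Normal n = (A→B) × (A→C) = (610727, -70742, 967245).
So ∂z/∂E = −n_x/n_z = −0.63141 and ∂z/∂N = −n_y/n_z = 0.07314.
Unit vector along 145° is (sin 145°, cos 145°) = (0.5736, -0.8192).
Slope in that direction = a·(0.5736) + b·(-0.8192) = −0.42207.
Apparent dip = arctan|0.42207| = 22.88° (true dip is 32.4°, so apparent ≤ true as expected).

22.88°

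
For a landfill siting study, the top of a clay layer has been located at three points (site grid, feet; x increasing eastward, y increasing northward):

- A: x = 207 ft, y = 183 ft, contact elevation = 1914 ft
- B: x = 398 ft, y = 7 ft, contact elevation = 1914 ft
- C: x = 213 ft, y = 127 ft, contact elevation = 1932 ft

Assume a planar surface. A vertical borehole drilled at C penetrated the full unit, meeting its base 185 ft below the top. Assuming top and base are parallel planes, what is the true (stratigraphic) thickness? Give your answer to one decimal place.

166.5 ft

Two edge vectors: A→B = (191, -176, 0), A→C = (6, -56, 18).
Normal n = (A→B) × (A→C) = (-3168, -3438, -9640).
So ∂z/∂x = −n_x/n_z = −0.32863 and ∂z/∂y = −n_y/n_z = −0.35664.
|∇z| = √(a²+b²) = 0.48496, so dip δ = arctan(0.48496) = 25.87°.
True thickness = vertical thickness × cos δ = 185 × cos 25.87° = 166.5 ft.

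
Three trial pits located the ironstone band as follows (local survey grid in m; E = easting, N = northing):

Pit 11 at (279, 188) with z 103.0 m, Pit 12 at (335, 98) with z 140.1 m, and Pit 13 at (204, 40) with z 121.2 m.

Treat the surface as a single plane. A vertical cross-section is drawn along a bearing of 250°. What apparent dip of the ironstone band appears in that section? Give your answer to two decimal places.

Let the plane be z = a·E + b·N + c.
Pit 12−Pit 11: 56a − 90b = 37.1;  Pit 13−Pit 11: −75a − 148b = 18.2.
Solving gives a = 0.25620, b = −0.25281.
Unit vector along 250° is (sin 250°, cos 250°) = (-0.9397, -0.3420).
Slope in that direction = a·(-0.9397) + b·(-0.3420) = −0.15429.
Apparent dip = arctan|0.15429| = 8.77° (true dip is 19.8°, so apparent ≤ true as expected).

8.77°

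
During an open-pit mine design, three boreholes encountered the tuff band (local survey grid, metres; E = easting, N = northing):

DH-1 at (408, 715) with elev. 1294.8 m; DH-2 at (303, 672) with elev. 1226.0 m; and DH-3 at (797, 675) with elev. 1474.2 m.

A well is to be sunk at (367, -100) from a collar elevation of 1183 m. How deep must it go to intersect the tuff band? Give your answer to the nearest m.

Let the plane be z = a·E + b·N + c.
DH-2−DH-1: −105a − 43b = −68.8;  DH-3−DH-1: 389a − 40b = 179.4.
Solving gives a = 0.50013, b = 0.37875.
Then c = 1294.8 − a·408 − b·715 = 819.94.
At (367, -100): z_contact = 183.5 − 37.9 + 819.94 = 965.6 m.
Depth below ground = 1183 − 965.6 = 217 m.

217 m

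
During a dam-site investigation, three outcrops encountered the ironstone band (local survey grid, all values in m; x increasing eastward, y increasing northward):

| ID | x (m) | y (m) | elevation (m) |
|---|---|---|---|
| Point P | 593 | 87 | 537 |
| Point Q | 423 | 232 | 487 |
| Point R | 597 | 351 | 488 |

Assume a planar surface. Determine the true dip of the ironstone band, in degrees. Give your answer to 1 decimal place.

13.0°

Two edge vectors: Point P→Point Q = (-170, 145, -50), Point P→Point R = (4, 264, -49).
Normal n = (Point P→Point Q) × (Point P→Point R) = (6095, -8530, -45460).
So ∂z/∂x = −n_x/n_z = 0.13407 and ∂z/∂y = −n_y/n_z = −0.18764.
Gradient magnitude |∇z| = √(a² + b²) = √(0.01798 + 0.03521) = 0.23062.
True dip = arctan(0.23062) = 13.0°, dipping toward NW (azimuth ≈ 324°).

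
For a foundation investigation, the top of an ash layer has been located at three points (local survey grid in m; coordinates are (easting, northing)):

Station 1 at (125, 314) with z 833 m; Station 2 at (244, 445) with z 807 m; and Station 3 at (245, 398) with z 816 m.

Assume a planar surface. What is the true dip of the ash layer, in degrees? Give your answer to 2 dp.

10.86°

Let the plane be z = a·E + b·N + c.
Station 2−Station 1: 119a + 131b = −26;  Station 3−Station 1: 120a + 84b = −17.
Solving gives a = −0.00751, b = −0.19165.
Gradient magnitude |∇z| = √(a² + b²) = √(0.00006 + 0.03673) = 0.19180.
True dip = arctan(0.19180) = 10.86°, dipping toward N (azimuth ≈ 002°).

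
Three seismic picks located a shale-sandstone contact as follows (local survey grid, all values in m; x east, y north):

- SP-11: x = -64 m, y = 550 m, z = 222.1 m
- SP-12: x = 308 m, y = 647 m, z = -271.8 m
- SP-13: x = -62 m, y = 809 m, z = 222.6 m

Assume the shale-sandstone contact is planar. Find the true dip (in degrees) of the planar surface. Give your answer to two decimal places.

53.08°

Two edge vectors: SP-11→SP-12 = (372, 97, -493.9), SP-11→SP-13 = (2, 259, 0.5).
Normal n = (SP-11→SP-12) × (SP-11→SP-13) = (127968.6, -1173.8, 96154).
So ∂z/∂x = −n_x/n_z = −1.33087 and ∂z/∂y = −n_y/n_z = 0.01221.
Gradient magnitude |∇z| = √(a² + b²) = √(1.77122 + 0.00015) = 1.33093.
True dip = arctan(1.33093) = 53.08°, dipping toward E (azimuth ≈ 091°).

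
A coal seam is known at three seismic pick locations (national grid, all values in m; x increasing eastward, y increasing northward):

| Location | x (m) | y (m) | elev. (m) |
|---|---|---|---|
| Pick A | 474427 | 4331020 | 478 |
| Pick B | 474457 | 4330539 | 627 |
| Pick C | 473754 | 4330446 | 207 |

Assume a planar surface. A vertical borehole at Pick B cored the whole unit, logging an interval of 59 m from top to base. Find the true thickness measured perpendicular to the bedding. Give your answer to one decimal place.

Two edge vectors: Pick A→Pick B = (30, -481, 149), Pick A→Pick C = (-673, -574, -271).
Normal n = (Pick A→Pick B) × (Pick A→Pick C) = (215877, -92147, -340933).
So ∂z/∂x = −n_x/n_z = 0.63319 and ∂z/∂y = −n_y/n_z = −0.27028.
|∇z| = √(a²+b²) = 0.68847, so dip δ = arctan(0.68847) = 34.55°.
True thickness = vertical thickness × cos δ = 59 × cos 34.55° = 48.6 m.

48.6 m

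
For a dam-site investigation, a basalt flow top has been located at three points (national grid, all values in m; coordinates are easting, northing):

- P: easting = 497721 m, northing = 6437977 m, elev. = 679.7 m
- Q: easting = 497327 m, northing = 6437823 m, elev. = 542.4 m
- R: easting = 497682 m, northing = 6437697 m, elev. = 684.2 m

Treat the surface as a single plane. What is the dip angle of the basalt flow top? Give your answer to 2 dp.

Two edge vectors: P→Q = (-394, -154, -137.3), P→R = (-39, -280, 4.5).
Normal n = (P→Q) × (P→R) = (-39137, 7127.7, 104314).
So ∂z/∂easting = −n_x/n_z = 0.37518 and ∂z/∂northing = −n_y/n_z = −0.06833.
Gradient magnitude |∇z| = √(a² + b²) = √(0.14076 + 0.00467) = 0.38136.
True dip = arctan(0.38136) = 20.87°, dipping toward W (azimuth ≈ 280°).

20.87°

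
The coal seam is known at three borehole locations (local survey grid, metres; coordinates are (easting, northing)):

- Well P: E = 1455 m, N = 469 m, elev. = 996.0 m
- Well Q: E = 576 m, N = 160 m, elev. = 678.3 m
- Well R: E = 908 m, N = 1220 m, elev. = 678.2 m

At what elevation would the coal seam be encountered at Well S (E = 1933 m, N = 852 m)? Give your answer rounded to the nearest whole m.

1141 m

Two edge vectors: Well P→Well Q = (-879, -309, -317.7), Well P→Well R = (-547, 751, -317.8).
Normal n = (Well P→Well Q) × (Well P→Well R) = (336792.9, -105564.3, -829152).
So ∂z/∂E = −n_x/n_z = 0.40619 and ∂z/∂N = −n_y/n_z = −0.12732.
Intercept c from Well P: 996 − 591.01 + 59.71 = 464.71.
At (1933, 852): z = 785.2 − 108.5 + 464.71 = 1141.4 m.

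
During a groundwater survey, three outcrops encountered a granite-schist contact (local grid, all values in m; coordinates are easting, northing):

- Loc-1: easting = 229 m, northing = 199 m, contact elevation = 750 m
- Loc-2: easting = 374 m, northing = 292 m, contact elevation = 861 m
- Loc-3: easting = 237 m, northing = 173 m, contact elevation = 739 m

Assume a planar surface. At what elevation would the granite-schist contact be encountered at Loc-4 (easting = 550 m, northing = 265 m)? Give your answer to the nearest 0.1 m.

Two edge vectors: Loc-1→Loc-2 = (145, 93, 111), Loc-1→Loc-3 = (8, -26, -11).
Normal n = (Loc-1→Loc-2) × (Loc-1→Loc-3) = (1863, 2483, -4514).
So ∂z/∂easting = −n_x/n_z = 0.41272 and ∂z/∂northing = −n_y/n_z = 0.55007.
Intercept c from Loc-1: 750 − 94.51 − 109.46 = 546.02.
At (550, 265): z = 227.0 + 145.8 + 546.02 = 918.8 m.

918.8 m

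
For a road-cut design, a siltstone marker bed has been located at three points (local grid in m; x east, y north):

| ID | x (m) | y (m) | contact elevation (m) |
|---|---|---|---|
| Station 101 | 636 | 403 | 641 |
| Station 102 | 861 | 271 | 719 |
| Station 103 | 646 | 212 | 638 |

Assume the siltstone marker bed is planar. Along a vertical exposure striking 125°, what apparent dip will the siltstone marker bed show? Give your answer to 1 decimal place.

15.7°

Let the plane be z = a·x + b·y + c.
Station 102−Station 101: 225a − 132b = 78;  Station 103−Station 101: 10a − 191b = −3.
Solving gives a = 0.36716, b = 0.03493.
Unit vector along 125° is (sin 125°, cos 125°) = (0.8192, -0.5736).
Slope in that direction = a·(0.8192) + b·(-0.5736) = 0.28072.
Apparent dip = arctan|0.28072| = 15.7° (true dip is 20.2°, so apparent ≤ true as expected).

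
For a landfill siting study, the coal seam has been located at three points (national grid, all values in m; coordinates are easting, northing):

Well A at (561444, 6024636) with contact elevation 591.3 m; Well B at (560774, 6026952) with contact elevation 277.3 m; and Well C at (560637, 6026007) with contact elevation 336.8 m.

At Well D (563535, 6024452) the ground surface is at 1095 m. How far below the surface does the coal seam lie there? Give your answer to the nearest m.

138 m

Two edge vectors: Well A→Well B = (-670, 2316, -314), Well A→Well C = (-807, 1371, -254.5).
Normal n = (Well A→Well B) × (Well A→Well C) = (-158928, 82883, 950442).
So ∂z/∂easting = −n_x/n_z = 0.16721483 and ∂z/∂northing = −n_y/n_z = −0.08720469.
Intercept c from Well A: 591.3 − 93881.76 + 525376.51 = 432086.05.
At (563535, 6024452): z_contact = 94231.4 − 525360.5 + 432086.05 = 957.0 m.
Depth below ground = 1095 − 957.0 = 138 m.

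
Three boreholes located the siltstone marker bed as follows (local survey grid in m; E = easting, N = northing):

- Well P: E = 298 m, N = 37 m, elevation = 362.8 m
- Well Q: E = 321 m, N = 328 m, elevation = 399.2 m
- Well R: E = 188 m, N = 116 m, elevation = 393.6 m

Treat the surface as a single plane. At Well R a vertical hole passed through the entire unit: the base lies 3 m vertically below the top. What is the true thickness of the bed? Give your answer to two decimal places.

2.93 m

Let the plane be z = a·E + b·N + c.
Well Q−Well P: 23a + 291b = 36.4;  Well R−Well P: −110a + 79b = 30.8.
Solving gives a = −0.17995, b = 0.13931.
|∇z| = √(a²+b²) = 0.22757, so dip δ = arctan(0.22757) = 12.82°.
True thickness = vertical thickness × cos δ = 3 × cos 12.82° = 2.93 m.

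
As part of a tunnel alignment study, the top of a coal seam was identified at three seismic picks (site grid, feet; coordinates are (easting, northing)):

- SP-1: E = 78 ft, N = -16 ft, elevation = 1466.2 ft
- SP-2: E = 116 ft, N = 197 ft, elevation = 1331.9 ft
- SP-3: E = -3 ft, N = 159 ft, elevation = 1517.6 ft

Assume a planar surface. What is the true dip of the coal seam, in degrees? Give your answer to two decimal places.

Two edge vectors: SP-1→SP-2 = (38, 213, -134.3), SP-1→SP-3 = (-81, 175, 51.4).
Normal n = (SP-1→SP-2) × (SP-1→SP-3) = (34450.7, 8925.1, 23903).
So ∂z/∂E = −n_x/n_z = −1.44127 and ∂z/∂N = −n_y/n_z = −0.37339.
Gradient magnitude |∇z| = √(a² + b²) = √(2.07726 + 0.13942) = 1.48885.
True dip = arctan(1.48885) = 56.11°, dipping toward ENE (azimuth ≈ 075°).

56.11°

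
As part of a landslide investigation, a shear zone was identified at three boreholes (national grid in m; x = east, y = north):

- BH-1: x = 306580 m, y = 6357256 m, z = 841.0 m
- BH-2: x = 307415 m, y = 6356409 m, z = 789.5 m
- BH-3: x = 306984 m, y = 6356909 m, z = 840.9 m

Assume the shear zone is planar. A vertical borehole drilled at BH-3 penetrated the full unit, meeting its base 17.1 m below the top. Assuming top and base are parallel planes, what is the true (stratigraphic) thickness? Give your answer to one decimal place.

15.2 m

Let the plane be z = a·x + b·y + c.
BH-2−BH-1: 835a − 847b = −51.5;  BH-3−BH-1: 404a − 347b = −0.1.
Solving gives a = 0.33915, b = 0.39514.
|∇z| = √(a²+b²) = 0.52073, so dip δ = arctan(0.52073) = 27.51°.
True thickness = vertical thickness × cos δ = 17.1 × cos 27.51° = 15.2 m.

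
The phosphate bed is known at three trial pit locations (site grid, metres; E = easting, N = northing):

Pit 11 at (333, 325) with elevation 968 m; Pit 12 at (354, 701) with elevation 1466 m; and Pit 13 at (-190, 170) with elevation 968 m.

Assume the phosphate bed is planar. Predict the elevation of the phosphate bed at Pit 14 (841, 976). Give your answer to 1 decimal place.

Two edge vectors: Pit 11→Pit 12 = (21, 376, 498), Pit 11→Pit 13 = (-523, -155, 0).
Normal n = (Pit 11→Pit 12) × (Pit 11→Pit 13) = (77190, -260454, 193393).
So ∂z/∂E = −n_x/n_z = −0.39914 and ∂z/∂N = −n_y/n_z = 1.34676.
Intercept c from Pit 11: 968 + 132.91 − 437.70 = 663.22.
At (841, 976): z = −335.7 + 1314.4 + 663.22 = 1642.0 m.

1642.0 m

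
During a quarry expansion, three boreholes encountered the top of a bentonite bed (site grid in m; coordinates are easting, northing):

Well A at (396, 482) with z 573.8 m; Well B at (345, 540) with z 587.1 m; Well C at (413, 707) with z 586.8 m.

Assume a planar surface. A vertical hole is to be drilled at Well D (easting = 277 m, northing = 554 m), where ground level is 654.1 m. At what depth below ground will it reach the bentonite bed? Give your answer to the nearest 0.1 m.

53.8 m

Two edge vectors: Well A→Well B = (-51, 58, 13.3), Well A→Well C = (17, 225, 13).
Normal n = (Well A→Well B) × (Well A→Well C) = (-2238.5, 889.1, -12461).
So ∂z/∂easting = −n_x/n_z = −0.17964 and ∂z/∂northing = −n_y/n_z = 0.07135.
Intercept c from Well A: 573.8 + 71.14 − 34.39 = 610.55.
At (277, 554): z_contact = −49.76 + 39.53 + 610.55 = 600.31 m.
Depth below ground = 654.1 − 600.31 = 53.8 m.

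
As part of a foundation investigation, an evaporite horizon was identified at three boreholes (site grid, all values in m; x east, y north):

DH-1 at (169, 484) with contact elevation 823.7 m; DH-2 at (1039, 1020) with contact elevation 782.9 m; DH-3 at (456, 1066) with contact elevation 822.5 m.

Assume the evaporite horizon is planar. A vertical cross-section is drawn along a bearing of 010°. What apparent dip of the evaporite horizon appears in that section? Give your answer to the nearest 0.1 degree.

1.1°

Two edge vectors: DH-1→DH-2 = (870, 536, -40.8), DH-1→DH-3 = (287, 582, -1.2).
Normal n = (DH-1→DH-2) × (DH-1→DH-3) = (23102.4, -10665.6, 352508).
So ∂z/∂x = −n_x/n_z = −0.06554 and ∂z/∂y = −n_y/n_z = 0.03026.
Unit vector along 010° is (sin 10°, cos 10°) = (0.1736, 0.9848).
Slope in that direction = a·(0.1736) + b·(0.9848) = 0.01842.
Apparent dip = arctan|0.01842| = 1.1° (true dip is 4.1°, so apparent ≤ true as expected).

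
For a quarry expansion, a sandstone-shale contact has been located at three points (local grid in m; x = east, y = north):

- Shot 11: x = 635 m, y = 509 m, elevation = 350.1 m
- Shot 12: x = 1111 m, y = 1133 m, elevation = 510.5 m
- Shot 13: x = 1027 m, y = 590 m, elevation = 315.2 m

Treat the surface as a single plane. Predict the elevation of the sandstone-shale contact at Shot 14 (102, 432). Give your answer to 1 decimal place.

Two edge vectors: Shot 11→Shot 12 = (476, 624, 160.4), Shot 11→Shot 13 = (392, 81, -34.9).
Normal n = (Shot 11→Shot 12) × (Shot 11→Shot 13) = (-34770, 79489.2, -206052).
So ∂z/∂x = −n_x/n_z = −0.168744 and ∂z/∂y = −n_y/n_z = 0.385773.
Intercept c from Shot 11: 350.1 + 107.15 − 196.36 = 260.89.
At (102, 432): z = −17.2 + 166.7 + 260.89 = 410.3 m.

410.3 m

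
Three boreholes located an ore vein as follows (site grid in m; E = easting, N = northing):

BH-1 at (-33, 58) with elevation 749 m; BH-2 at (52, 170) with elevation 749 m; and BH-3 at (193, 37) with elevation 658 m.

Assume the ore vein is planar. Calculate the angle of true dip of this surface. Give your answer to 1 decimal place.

25.3°

Let the plane be z = a·E + b·N + c.
BH-2−BH-1: 85a + 112b = 0;  BH-3−BH-1: 226a − 21b = −91.
Solving gives a = −0.37613, b = 0.28546.
Gradient magnitude |∇z| = √(a² + b²) = √(0.14147 + 0.08149) = 0.47219.
True dip = arctan(0.47219) = 25.3°, dipping toward SE (azimuth ≈ 127°).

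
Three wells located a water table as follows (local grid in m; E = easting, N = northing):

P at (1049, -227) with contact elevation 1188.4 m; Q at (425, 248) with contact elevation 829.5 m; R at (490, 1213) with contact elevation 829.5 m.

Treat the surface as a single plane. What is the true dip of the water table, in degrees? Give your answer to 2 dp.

28.74°

Let the plane be z = a·E + b·N + c.
Q−P: −624a + 475b = −358.9;  R−P: −559a + 1440b = −358.9.
Solving gives a = 0.54711, b = −0.03685.
Gradient magnitude |∇z| = √(a² + b²) = √(0.29933 + 0.00136) = 0.54835.
True dip = arctan(0.54835) = 28.74°, dipping toward W (azimuth ≈ 274°).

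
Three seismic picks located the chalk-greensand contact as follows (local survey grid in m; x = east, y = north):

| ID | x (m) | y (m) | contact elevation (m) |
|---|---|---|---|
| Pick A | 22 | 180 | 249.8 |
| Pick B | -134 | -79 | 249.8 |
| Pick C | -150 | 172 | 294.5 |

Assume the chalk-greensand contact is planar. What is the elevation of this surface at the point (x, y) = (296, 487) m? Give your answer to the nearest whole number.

Let the plane be z = a·x + b·y + c.
Pick B−Pick A: −156a − 259b = 0;  Pick C−Pick A: −172a − 8b = 44.7.
Solving gives a = −0.26737, b = 0.16104.
Then c = 249.8 − a·22 − b·180 = 226.69.
At (296, 487): z = −79.1 + 78.4 + 226.69 = 226.0 m.

226 m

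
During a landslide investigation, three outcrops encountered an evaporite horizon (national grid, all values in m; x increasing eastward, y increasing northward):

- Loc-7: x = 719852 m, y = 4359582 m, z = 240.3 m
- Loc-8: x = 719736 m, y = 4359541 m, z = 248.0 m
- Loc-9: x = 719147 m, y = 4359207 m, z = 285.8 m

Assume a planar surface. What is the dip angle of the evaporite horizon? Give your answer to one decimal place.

Let the plane be z = a·x + b·y + c.
Loc-8−Loc-7: −116a − 41b = 7.7;  Loc-9−Loc-7: −705a − 375b = 45.5.
Solving gives a = −0.07002, b = 0.01031.
Gradient magnitude |∇z| = √(a² + b²) = √(0.00490 + 0.00011) = 0.07078.
True dip = arctan(0.07078) = 4.0°, dipping toward E (azimuth ≈ 098°).

4.0°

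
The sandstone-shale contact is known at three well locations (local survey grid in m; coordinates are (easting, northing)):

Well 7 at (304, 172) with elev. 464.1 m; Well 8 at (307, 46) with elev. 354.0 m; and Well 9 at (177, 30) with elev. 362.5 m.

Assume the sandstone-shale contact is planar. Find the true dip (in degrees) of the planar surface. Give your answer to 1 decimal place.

41.6°

Two edge vectors: Well 7→Well 8 = (3, -126, -110.1), Well 7→Well 9 = (-127, -142, -101.6).
Normal n = (Well 7→Well 8) × (Well 7→Well 9) = (-2832.6, 14287.5, -16428).
So ∂z/∂E = −n_x/n_z = −0.17243 and ∂z/∂N = −n_y/n_z = 0.86970.
Gradient magnitude |∇z| = √(a² + b²) = √(0.02973 + 0.75639) = 0.88663.
True dip = arctan(0.88663) = 41.6°, dipping toward S (azimuth ≈ 169°).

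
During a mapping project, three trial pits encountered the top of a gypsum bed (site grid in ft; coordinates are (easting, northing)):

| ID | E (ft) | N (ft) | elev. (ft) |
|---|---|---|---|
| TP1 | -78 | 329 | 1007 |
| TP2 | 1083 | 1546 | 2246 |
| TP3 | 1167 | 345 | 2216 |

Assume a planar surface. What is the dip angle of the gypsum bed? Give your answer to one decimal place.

Let the plane be z = a·E + b·N + c.
TP2−TP1: 1161a + 1217b = 1239;  TP3−TP1: 1245a + 16b = 1209.
Solving gives a = 0.96989, b = 0.09282.
Gradient magnitude |∇z| = √(a² + b²) = √(0.94069 + 0.00861) = 0.97432.
True dip = arctan(0.97432) = 44.3°, dipping toward W (azimuth ≈ 265°).

44.3°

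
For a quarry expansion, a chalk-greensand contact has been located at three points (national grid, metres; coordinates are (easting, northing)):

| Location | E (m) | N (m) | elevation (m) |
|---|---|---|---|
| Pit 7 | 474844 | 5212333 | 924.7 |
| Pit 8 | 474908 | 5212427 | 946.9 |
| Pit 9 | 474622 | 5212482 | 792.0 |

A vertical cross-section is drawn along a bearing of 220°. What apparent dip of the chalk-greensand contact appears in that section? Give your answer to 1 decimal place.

13.7°

Two edge vectors: Pit 7→Pit 8 = (64, 94, 22.2), Pit 7→Pit 9 = (-222, 149, -132.7).
Normal n = (Pit 7→Pit 8) × (Pit 7→Pit 9) = (-15781.6, 3564.4, 30404).
So ∂z/∂E = −n_x/n_z = 0.51906 and ∂z/∂N = −n_y/n_z = −0.11723.
Unit vector along 220° is (sin 220°, cos 220°) = (-0.6428, -0.7660).
Slope in that direction = a·(-0.6428) + b·(-0.7660) = −0.24384.
Apparent dip = arctan|0.24384| = 13.7° (true dip is 28.0°, so apparent ≤ true as expected).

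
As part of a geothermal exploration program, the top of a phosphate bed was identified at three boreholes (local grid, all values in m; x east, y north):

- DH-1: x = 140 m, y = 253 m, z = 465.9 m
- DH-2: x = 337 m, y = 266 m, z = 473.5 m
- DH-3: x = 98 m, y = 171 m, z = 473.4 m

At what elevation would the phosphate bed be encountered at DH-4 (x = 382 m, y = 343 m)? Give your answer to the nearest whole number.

Let the plane be z = a·x + b·y + c.
DH-2−DH-1: 197a + 13b = 7.6;  DH-3−DH-1: −42a − 82b = 7.5.
Solving gives a = 0.04618, b = −0.11511.
Then c = 465.9 − a·140 − b·253 = 488.56.
At (382, 343): z = 17.6 − 39.5 + 488.56 = 466.7 m.

467 m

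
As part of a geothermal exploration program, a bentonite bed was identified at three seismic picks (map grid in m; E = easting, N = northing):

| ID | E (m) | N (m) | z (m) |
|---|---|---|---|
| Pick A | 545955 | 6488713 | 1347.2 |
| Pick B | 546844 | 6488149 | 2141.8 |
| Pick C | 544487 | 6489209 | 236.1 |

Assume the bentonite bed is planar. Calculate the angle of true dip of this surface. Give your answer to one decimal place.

37.2°

Let the plane be z = a·E + b·N + c.
Pick B−Pick A: 889a − 564b = 794.6;  Pick C−Pick A: −1468a + 496b = −1111.1.
Solving gives a = 0.60086, b = −0.46176.
Gradient magnitude |∇z| = √(a² + b²) = √(0.36104 + 0.21322) = 0.75780.
True dip = arctan(0.75780) = 37.2°, dipping toward NW (azimuth ≈ 308°).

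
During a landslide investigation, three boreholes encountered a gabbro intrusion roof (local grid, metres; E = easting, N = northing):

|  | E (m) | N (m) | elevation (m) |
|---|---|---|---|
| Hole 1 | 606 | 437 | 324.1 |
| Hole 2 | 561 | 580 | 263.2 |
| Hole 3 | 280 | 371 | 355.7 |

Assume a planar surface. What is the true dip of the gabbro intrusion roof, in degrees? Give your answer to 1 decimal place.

23.2°

Two edge vectors: Hole 1→Hole 2 = (-45, 143, -60.9), Hole 1→Hole 3 = (-326, -66, 31.6).
Normal n = (Hole 1→Hole 2) × (Hole 1→Hole 3) = (499.4, 21275.4, 49588).
So ∂z/∂E = −n_x/n_z = −0.01007 and ∂z/∂N = −n_y/n_z = −0.42904.
Gradient magnitude |∇z| = √(a² + b²) = √(0.00010 + 0.18408) = 0.42916.
True dip = arctan(0.42916) = 23.2°, dipping toward N (azimuth ≈ 001°).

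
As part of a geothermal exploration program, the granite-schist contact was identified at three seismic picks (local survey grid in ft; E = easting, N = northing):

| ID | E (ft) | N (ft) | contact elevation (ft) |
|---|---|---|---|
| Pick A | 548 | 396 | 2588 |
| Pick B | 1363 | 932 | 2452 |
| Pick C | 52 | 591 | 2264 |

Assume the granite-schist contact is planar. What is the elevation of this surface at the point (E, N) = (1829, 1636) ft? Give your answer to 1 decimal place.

2064.0 ft

Let the plane be z = a·E + b·N + c.
Pick B−Pick A: 815a + 536b = −136;  Pick C−Pick A: −496a + 195b = −324.
Solving gives a = 0.346400, b = −0.780440.
Then c = 2588 − a·548 − b·396 = 2707.23.
At (1829, 1636): z = 633.6 − 1276.8 + 2707.23 = 2064.0 ft.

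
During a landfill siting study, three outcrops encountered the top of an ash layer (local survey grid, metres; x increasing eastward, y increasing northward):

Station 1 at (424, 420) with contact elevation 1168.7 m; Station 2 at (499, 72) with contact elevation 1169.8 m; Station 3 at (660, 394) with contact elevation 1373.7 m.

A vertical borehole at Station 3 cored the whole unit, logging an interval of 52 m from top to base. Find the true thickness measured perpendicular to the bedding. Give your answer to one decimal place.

38.5 m

Let the plane be z = a·x + b·y + c.
Station 2−Station 1: 75a − 348b = 1.1;  Station 3−Station 1: 236a − 26b = 205.
Solving gives a = 0.88941, b = 0.18852.
|∇z| = √(a²+b²) = 0.90917, so dip δ = arctan(0.90917) = 42.28°.
True thickness = vertical thickness × cos δ = 52 × cos 42.28° = 38.5 m.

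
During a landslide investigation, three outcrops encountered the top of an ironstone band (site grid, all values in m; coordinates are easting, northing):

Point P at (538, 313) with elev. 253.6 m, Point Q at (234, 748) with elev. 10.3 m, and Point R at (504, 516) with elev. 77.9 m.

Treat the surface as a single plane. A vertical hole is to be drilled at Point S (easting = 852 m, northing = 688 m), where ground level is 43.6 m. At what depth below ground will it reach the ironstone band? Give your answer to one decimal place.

331.7 m

Two edge vectors: Point P→Point Q = (-304, 435, -243.3), Point P→Point R = (-34, 203, -175.7).
Normal n = (Point P→Point Q) × (Point P→Point R) = (-27039.6, -45140.6, -46922).
So ∂z/∂easting = −n_x/n_z = −0.57627 and ∂z/∂northing = −n_y/n_z = −0.96203.
Intercept c from Point P: 253.6 + 310.03 + 301.12 = 864.75.
At (852, 688): z_contact = −490.98 − 661.88 + 864.75 = -288.11 m.
Depth below ground = 43.6 − (-288.11) = 331.7 m.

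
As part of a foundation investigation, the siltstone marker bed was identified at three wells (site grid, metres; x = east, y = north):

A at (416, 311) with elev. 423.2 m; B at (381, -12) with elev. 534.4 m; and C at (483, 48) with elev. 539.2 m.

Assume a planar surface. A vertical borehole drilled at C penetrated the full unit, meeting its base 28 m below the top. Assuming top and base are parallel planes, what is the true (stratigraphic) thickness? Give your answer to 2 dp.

Let the plane be z = a·x + b·y + c.
B−A: −35a − 323b = 111.2;  C−A: 67a − 263b = 116.
Solving gives a = 0.26656, b = −0.37316.
|∇z| = √(a²+b²) = 0.45859, so dip δ = arctan(0.45859) = 24.64°.
True thickness = vertical thickness × cos δ = 28 × cos 24.64° = 25.45 m.

25.45 m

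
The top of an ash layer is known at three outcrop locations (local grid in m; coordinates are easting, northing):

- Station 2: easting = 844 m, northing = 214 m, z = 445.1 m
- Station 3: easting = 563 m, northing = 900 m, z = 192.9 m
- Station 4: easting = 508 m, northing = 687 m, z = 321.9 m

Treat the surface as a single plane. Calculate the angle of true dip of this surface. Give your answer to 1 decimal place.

Two edge vectors: Station 2→Station 3 = (-281, 686, -252.2), Station 2→Station 4 = (-336, 473, -123.2).
Normal n = (Station 2→Station 3) × (Station 2→Station 4) = (34775.4, 50120, 97583).
So ∂z/∂easting = −n_x/n_z = −0.35637 and ∂z/∂northing = −n_y/n_z = −0.51361.
Gradient magnitude |∇z| = √(a² + b²) = √(0.12700 + 0.26380) = 0.62514.
True dip = arctan(0.62514) = 32.0°, dipping toward NE (azimuth ≈ 035°).

32.0°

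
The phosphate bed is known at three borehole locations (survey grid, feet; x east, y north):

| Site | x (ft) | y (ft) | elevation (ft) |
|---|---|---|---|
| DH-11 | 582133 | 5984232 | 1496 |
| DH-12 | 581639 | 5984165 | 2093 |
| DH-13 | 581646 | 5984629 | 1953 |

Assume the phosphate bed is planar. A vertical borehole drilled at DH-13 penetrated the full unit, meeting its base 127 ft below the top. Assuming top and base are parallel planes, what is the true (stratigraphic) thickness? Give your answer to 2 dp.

Two edge vectors: DH-11→DH-12 = (-494, -67, 597), DH-11→DH-13 = (-487, 397, 457).
Normal n = (DH-11→DH-12) × (DH-11→DH-13) = (-267628, -64981, -228747).
So ∂z/∂x = −n_x/n_z = −1.16997 and ∂z/∂y = −n_y/n_z = −0.28407.
|∇z| = √(a²+b²) = 1.20397, so dip δ = arctan(1.20397) = 50.29°.
True thickness = vertical thickness × cos δ = 127 × cos 50.29° = 81.14 ft.

81.14 ft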